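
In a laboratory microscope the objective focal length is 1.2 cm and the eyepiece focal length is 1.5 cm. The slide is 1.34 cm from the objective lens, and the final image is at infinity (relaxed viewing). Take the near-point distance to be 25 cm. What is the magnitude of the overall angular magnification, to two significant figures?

Objective: 1/d_i = 1/f_obj - 1/d_o = 1/1.2 - 1/1.34 = 0.08706 cm^-1, so d_i = 11.486 cm.
m_obj = -d_i/d_o = -11.486/1.34 = -8.571.
Eyepiece angular magnification (image at infinity): M_eye = D/f_e = 25/1.5 = 16.667.
Overall M = m_obj x M_eye = (-8.571)(16.667) = -142.86.
|M| = 142.86.

140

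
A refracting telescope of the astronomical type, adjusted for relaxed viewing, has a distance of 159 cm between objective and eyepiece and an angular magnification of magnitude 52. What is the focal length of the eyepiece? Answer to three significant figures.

In normal adjustment the tube length equals f_obj + f_eye and |M| = f_obj/f_eye.
So f_obj = 52 f_eye and 52 f_eye + f_eye = 159 cm, giving f_eye = 159/53 = 3.000 cm and f_obj = 156.000 cm.

3.00 cm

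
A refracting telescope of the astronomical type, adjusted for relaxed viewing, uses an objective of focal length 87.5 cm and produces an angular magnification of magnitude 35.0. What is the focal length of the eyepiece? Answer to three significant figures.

2.50 cm

|M| = f_obj/f_eye, so f_eye = f_obj/|M| = 87.5/35.0 = 2.500 cm.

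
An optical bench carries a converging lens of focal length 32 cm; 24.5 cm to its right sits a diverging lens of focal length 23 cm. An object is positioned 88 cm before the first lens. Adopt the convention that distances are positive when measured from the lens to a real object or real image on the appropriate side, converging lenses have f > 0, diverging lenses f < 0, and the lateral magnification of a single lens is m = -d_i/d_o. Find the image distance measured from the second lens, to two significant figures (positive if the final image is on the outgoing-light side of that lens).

-210 cm

Applying the thin-lens equation to the first lens, 1/32 = 1/88 + 1/d_i1, which gives d_i1 = 50.286 cm.
Since 50.286 cm > 24.5 cm, the first image lies past the second lens and serves as a virtual object: d_o2 = L - d_i1 = -25.786 cm.
Applying the thin-lens equation again with f_2 = -23 cm and d_o2 = -25.786 cm gives d_i2 = -212.897 cm.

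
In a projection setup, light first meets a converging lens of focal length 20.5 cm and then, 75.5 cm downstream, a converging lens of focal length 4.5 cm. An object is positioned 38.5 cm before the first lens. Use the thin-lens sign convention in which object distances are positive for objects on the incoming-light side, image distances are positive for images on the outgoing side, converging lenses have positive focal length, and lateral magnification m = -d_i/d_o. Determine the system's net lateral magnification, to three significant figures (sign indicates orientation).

Applying the thin-lens equation to the first lens, 1/20.5 = 1/38.5 + 1/d_i1, which gives d_i1 = 43.847 cm.
Its lateral magnification is m_1 = -d_i1/d_o1 = -(43.847)/38.5 = -1.1389.
Object distance for lens 2: d_o2 = 75.5 - 43.847 = 31.653 cm.
Applying the thin-lens equation again with f_2 = 4.5 cm and d_o2 = 31.653 cm gives d_i2 = 5.246 cm.
m_2 = -(5.246)/(31.653) = -0.1657.
Overall magnification: m = m_1 m_2 = 0.1887.

0.189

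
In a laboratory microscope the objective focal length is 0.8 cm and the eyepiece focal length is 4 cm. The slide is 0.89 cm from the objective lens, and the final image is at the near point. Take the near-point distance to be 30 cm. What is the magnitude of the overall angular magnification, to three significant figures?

75.6

Objective: 1/d_i = 1/f_obj - 1/d_o = 1/0.8 - 1/0.89 = 0.12640 cm^-1, so d_i = 7.911 cm.
m_obj = -d_i/d_o = -7.911/0.89 = -8.889.
Eyepiece angular magnification (image at near point): M_eye = 1 + D/f_e = 1 + 30/4 = 8.500.
Overall M = m_obj x M_eye = (-8.889)(8.500) = -75.56.
|M| = 75.56.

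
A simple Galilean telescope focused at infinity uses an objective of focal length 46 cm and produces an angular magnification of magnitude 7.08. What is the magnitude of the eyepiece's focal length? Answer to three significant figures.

|M| = f_obj/|f_eye|, so |f_eye| = f_obj/|M| = 46/7.08 = 6.497 cm.
(The eyepiece is diverging, so its signed focal length is -6.497 cm.)

6.50 cm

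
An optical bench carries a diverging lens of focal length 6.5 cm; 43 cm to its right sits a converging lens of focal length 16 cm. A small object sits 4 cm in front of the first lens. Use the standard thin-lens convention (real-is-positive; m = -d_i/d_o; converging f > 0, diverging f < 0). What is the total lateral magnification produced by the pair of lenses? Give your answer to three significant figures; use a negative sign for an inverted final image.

Lens 1: 1/d_i1 = 1/f_1 - 1/d_o1 = 1/(-6.5) - 1/4 = -0.40385 cm^-1, so d_i1 = -2.476 cm.
m_1 = -(-2.476)/4 = 0.6190.
With d_i1 < 0 the first image is virtual and lies on the object side; the object distance for lens 2 is d_o2 = 43 - (-2.476) = 45.476 cm.
Lens 2: 1/d_i2 = 1/f_2 - 1/d_o2 = 1/16 - 1/(45.476) = 0.04051 cm^-1, so d_i2 = 24.685 cm.
m_2 = -(24.685)/(45.476) = -0.5428.
Overall magnification: m = m_1 m_2 = -0.3360.

-0.336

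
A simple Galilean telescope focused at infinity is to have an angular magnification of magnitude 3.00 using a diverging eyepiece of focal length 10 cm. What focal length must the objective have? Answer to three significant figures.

|M| = f_obj/|f_eye|, so f_obj = |M| x |f_eye| = 3.0 x 10 = 30.000 cm.

30.0 cm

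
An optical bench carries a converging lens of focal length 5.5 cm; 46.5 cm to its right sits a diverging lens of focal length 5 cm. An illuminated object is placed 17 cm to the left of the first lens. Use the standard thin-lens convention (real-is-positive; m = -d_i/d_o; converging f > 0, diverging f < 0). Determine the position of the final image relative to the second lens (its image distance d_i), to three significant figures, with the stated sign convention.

-4.42 cm

Lens 1: 1/d_i1 = 1/f_1 - 1/d_o1 = 1/5.5 - 1/17 = 0.12299 cm^-1, so d_i1 = 8.130 cm.
That image sits 38.370 cm in front of the second lens, so d_o2 = 38.370 cm.
Lens 2: 1/d_i2 = 1/f_2 - 1/d_o2 = 1/(-5) - 1/(38.370) = -0.22606 cm^-1, so d_i2 = -4.424 cm.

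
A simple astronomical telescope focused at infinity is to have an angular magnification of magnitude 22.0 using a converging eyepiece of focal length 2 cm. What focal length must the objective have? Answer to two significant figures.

44 cm

|M| = f_obj/|f_eye|, so f_obj = |M| x |f_eye| = 22.0 x 2 = 44.000 cm.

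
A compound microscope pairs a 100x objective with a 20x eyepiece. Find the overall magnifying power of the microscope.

2000

The overall magnification of a compound microscope is the product of the objective and eyepiece magnifications:
M = M_obj x M_eye = 100 x 20 = 2000.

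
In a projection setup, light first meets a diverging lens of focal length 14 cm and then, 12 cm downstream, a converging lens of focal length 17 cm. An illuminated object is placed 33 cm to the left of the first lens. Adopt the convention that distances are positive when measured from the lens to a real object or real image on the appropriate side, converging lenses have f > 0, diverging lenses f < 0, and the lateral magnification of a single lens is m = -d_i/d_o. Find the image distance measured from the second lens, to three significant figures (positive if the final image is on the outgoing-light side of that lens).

Lens 1: 1/d_i1 = 1/f_1 - 1/d_o1 = 1/(-14) - 1/33 = -0.10173 cm^-1, so d_i1 = -9.830 cm.
With d_i1 < 0 the first image is virtual and lies on the object side; the object distance for lens 2 is d_o2 = 12 - (-9.830) = 21.830 cm.
Lens 2: 1/d_i2 = 1/f_2 - 1/d_o2 = 1/17 - 1/(21.830) = 0.01301 cm^-1, so d_i2 = 76.837 cm.

76.8 cm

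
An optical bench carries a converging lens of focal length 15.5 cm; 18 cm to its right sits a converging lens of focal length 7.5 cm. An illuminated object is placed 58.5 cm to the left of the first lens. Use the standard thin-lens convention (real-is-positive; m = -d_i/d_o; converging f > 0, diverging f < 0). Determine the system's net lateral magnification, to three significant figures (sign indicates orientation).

-0.255

Applying the thin-lens equation to the first lens, 1/15.5 = 1/58.5 + 1/d_i1, which gives d_i1 = 21.087 cm.
Its lateral magnification is m_1 = -d_i1/d_o1 = -(21.087)/58.5 = -0.3605.
Since 21.087 cm > 18 cm, the first image lies past the second lens and serves as a virtual object: d_o2 = L - d_i1 = -3.087 cm.
Applying the thin-lens equation again with f_2 = 7.5 cm and d_o2 = -3.087 cm gives d_i2 = 2.187 cm.
m_2 = -(2.187)/(-3.087) = 0.7084.
Overall magnification: m = m_1 m_2 = -0.2554.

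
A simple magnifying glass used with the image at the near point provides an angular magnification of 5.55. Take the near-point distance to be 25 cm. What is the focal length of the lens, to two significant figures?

For the image at the near point, M = 1 + D/f.
f = D/(M - 1) = 25/(5.55 - 1) = 5.495 cm.

5.5 cm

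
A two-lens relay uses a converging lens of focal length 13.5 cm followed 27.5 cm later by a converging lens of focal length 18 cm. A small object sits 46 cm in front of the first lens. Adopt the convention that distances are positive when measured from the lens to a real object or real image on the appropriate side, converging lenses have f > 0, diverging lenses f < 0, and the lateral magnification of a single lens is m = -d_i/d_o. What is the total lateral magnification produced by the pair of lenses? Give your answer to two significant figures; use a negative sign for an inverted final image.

-0.78

First lens: d_i1 = 1/(1/13.5 - 1/46) = 19.108 cm.
m_1 = -(19.108)/46 = -0.4154.
That image sits 8.392 cm in front of the second lens, so d_o2 = 8.392 cm.
Second lens: d_i2 = 1/(1/18 - 1/(8.392)) = -15.723 cm.
m_2 = -(-15.723)/(8.392) = 1.8735.
Overall magnification: m = m_1 m_2 = -0.7782.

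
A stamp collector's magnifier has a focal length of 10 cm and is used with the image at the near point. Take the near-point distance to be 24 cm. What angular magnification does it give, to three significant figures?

3.40

M = 1 + D/f = 1 + 24/10 = 3.400.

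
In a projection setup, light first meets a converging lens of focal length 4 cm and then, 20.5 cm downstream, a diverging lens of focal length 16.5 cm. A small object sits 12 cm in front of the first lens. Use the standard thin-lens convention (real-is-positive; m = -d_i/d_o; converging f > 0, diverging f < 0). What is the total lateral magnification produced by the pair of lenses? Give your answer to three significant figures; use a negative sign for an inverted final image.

-0.266

Lens 1: 1/d_i1 = 1/f_1 - 1/d_o1 = 1/4 - 1/12 = 0.16667 cm^-1, so d_i1 = 6.000 cm.
m_1 = -(6.000)/12 = -0.5000.
That image sits 14.500 cm in front of the second lens, so d_o2 = 14.500 cm.
Lens 2: 1/d_i2 = 1/f_2 - 1/d_o2 = 1/(-16.5) - 1/(14.500) = -0.12957 cm^-1, so d_i2 = -7.718 cm.
m_2 = -(-7.718)/(14.500) = 0.5323.
The system's lateral magnification is m_1 m_2 = (-0.5000)(0.5323) = -0.2661.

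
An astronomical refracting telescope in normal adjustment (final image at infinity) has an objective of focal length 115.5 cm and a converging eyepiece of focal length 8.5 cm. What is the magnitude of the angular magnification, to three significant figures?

13.6

|M| = f_obj/|f_eye| = 115.5/8.5 = 13.588.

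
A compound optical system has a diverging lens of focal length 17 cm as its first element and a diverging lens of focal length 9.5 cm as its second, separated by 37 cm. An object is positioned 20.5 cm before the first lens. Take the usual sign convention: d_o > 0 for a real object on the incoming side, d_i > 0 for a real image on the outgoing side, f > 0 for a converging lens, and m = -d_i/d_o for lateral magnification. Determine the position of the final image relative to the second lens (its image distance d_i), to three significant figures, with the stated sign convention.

First lens: d_i1 = 1/(1/(-17) - 1/20.5) = -9.293 cm.
With d_i1 < 0 the first image is virtual and lies on the object side; the object distance for lens 2 is d_o2 = 37 - (-9.293) = 46.293 cm.
Second lens: d_i2 = 1/(1/(-9.5) - 1/(46.293)) = -7.882 cm.

-7.88 cm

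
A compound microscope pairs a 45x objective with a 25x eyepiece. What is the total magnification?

The overall magnification of a compound microscope is the product of the objective and eyepiece magnifications:
M = M_obj x M_eye = 45 x 25 = 1125.

1125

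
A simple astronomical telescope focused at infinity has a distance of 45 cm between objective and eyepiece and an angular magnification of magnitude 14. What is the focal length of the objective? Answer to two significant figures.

In normal adjustment the tube length equals f_obj + f_eye and |M| = f_obj/f_eye.
So f_obj = 14 f_eye and 14 f_eye + f_eye = 45 cm, giving f_eye = 45/15 = 3.000 cm and f_obj = 42.000 cm.

42 cm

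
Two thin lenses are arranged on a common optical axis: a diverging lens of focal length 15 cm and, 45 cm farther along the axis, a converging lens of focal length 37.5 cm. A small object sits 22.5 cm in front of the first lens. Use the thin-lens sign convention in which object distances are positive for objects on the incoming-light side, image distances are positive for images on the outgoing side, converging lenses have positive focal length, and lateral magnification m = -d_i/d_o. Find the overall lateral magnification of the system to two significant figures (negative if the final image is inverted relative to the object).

-0.91

Lens 1: 1/d_i1 = 1/f_1 - 1/d_o1 = 1/(-15) - 1/22.5 = -0.11111 cm^-1, so d_i1 = -9.000 cm.
m_1 = -(-9.000)/22.5 = 0.4000.
With d_i1 < 0 the first image is virtual and lies on the object side; the object distance for lens 2 is d_o2 = 45 - (-9.000) = 54.000 cm.
Lens 2: 1/d_i2 = 1/f_2 - 1/d_o2 = 1/37.5 - 1/(54.000) = 0.00815 cm^-1, so d_i2 = 122.727 cm.
m_2 = -(122.727)/(54.000) = -2.2727.
Overall magnification: m = m_1 m_2 = -0.9091.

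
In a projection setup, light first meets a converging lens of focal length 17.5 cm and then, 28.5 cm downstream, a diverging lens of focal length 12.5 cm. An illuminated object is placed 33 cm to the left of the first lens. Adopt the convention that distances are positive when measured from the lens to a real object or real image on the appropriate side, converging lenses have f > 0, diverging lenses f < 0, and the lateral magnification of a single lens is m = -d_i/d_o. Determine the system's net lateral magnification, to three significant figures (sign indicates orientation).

-3.77

Lens 1: 1/d_i1 = 1/f_1 - 1/d_o1 = 1/17.5 - 1/33 = 0.02684 cm^-1, so d_i1 = 37.258 cm.
m_1 = -(37.258)/33 = -1.1290.
Since 37.258 cm > 28.5 cm, the first image lies past the second lens and serves as a virtual object: d_o2 = L - d_i1 = -8.758 cm.
Lens 2: 1/d_i2 = 1/f_2 - 1/d_o2 = 1/(-12.5) - 1/(-8.758) = 0.03418 cm^-1, so d_i2 = 29.256 cm.
m_2 = -(29.256)/(-8.758) = 3.3405.
The system's lateral magnification is m_1 m_2 = (-1.1290)(3.3405) = -3.7716.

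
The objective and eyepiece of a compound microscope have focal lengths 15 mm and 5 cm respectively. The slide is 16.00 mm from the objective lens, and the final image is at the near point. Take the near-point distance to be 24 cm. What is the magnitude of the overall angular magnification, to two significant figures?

Convert to cm: f_obj = 15 mm = 1.5 cm; d_o = 16.00 mm = 1.60 cm.
Objective: 1/d_i = 1/f_obj - 1/d_o = 1/1.5 - 1/1.60 = 0.04167 cm^-1, so d_i = 24.000 cm.
m_obj = -d_i/d_o = -24.000/1.60 = -15.000.
Eyepiece angular magnification (image at near point): M_eye = 1 + D/f_e = 1 + 24/5 = 5.800.
Overall M = m_obj x M_eye = (-15.000)(5.800) = -87.00.
|M| = 87.00.

87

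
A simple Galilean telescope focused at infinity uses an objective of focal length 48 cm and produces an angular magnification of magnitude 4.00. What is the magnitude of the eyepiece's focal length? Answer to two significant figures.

|M| = f_obj/|f_eye|, so |f_eye| = f_obj/|M| = 48/4.0 = 12.000 cm.
(The eyepiece is diverging, so its signed focal length is -12.000 cm.)

12 cm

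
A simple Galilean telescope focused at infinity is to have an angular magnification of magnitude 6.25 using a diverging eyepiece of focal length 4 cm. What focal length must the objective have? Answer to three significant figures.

|M| = f_obj/|f_eye|, so f_obj = |M| x |f_eye| = 6.25 x 4 = 25.000 cm.

25.0 cm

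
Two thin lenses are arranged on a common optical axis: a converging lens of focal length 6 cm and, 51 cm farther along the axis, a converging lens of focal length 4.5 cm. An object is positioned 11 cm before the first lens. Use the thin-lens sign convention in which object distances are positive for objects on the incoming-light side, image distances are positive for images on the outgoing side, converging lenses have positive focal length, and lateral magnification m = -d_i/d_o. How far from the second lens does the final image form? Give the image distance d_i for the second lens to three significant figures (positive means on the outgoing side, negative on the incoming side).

Applying the thin-lens equation to the first lens, 1/6 = 1/11 + 1/d_i1, which gives d_i1 = 13.200 cm.
Object distance for lens 2: d_o2 = 51 - 13.200 = 37.800 cm.
Applying the thin-lens equation again with f_2 = 4.5 cm and d_o2 = 37.800 cm gives d_i2 = 5.108 cm.

5.11 cm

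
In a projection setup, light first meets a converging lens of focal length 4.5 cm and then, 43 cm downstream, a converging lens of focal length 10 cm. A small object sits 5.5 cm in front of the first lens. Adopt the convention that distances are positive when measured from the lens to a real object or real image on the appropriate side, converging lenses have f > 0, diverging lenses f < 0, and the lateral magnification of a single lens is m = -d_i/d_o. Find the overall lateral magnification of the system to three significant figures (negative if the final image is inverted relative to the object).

First lens: d_i1 = 1/(1/4.5 - 1/5.5) = 24.750 cm.
m_1 = -(24.750)/5.5 = -4.5000.
Object distance for lens 2: d_o2 = 43 - 24.750 = 18.250 cm.
Second lens: d_i2 = 1/(1/10 - 1/(18.250)) = 22.121 cm.
m_2 = -(22.121)/(18.250) = -1.2121.
Total m = m_1 x m_2 = (-4.5000)(-1.2121) = 5.4545.

5.45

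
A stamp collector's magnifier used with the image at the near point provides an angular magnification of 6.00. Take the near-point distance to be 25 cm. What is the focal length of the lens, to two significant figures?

5.0 cm

For the image at the near point, M = 1 + D/f.
f = D/(M - 1) = 25/(6.0 - 1) = 5.000 cm.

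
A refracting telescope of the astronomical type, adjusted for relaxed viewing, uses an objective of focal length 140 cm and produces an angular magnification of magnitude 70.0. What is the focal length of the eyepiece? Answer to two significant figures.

2.0 cm

|M| = f_obj/f_eye, so f_eye = f_obj/|M| = 140/70.0 = 2.000 cm.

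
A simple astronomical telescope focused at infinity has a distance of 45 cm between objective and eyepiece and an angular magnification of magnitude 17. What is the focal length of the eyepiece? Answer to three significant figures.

In normal adjustment the tube length equals f_obj + f_eye and |M| = f_obj/f_eye.
So f_obj = 17 f_eye and 17 f_eye + f_eye = 45 cm, giving f_eye = 45/18 = 2.500 cm and f_obj = 42.500 cm.

2.50 cm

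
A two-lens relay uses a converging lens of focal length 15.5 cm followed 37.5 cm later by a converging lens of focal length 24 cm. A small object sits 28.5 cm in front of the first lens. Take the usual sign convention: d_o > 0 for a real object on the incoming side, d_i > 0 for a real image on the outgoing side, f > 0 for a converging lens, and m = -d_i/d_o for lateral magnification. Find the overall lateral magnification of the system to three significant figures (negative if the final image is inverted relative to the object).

-1.40

First lens: d_i1 = 1/(1/15.5 - 1/28.5) = 33.981 cm.
m_1 = -(33.981)/28.5 = -1.1923.
The intermediate image is 33.981 cm to the right of lens 1, so d_o2 = L - d_i1 = 37.5 - 33.981 = 3.519 cm.
Second lens: d_i2 = 1/(1/24 - 1/(3.519)) = -4.124 cm.
m_2 = -(-4.124)/(3.519) = 1.1718.
Total m = m_1 x m_2 = (-1.1923)(1.1718) = -1.3972.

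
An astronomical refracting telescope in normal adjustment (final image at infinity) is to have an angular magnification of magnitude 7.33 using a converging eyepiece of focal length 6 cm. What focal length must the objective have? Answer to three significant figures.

|M| = f_obj/|f_eye|, so f_obj = |M| x |f_eye| = 7.33 x 6 = 43.980 cm.

44.0 cm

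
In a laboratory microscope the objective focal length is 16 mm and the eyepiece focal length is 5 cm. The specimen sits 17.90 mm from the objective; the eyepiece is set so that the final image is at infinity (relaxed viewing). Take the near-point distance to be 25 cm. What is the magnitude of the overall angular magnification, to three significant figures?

Convert to cm: f_obj = 16 mm = 1.6 cm; d_o = 17.90 mm = 1.79 cm.
Objective: 1/d_i = 1/f_obj - 1/d_o = 1/1.6 - 1/1.79 = 0.06634 cm^-1, so d_i = 15.074 cm.
m_obj = -d_i/d_o = -15.074/1.79 = -8.421.
Eyepiece angular magnification (image at infinity): M_eye = D/f_e = 25/5 = 5.000.
Overall M = m_obj x M_eye = (-8.421)(5.000) = -42.11.
|M| = 42.11.

42.1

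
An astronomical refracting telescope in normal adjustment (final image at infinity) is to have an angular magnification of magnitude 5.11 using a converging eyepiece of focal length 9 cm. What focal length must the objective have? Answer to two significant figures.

|M| = f_obj/|f_eye|, so f_obj = |M| x |f_eye| = 5.11 x 9 = 45.990 cm.

46 cm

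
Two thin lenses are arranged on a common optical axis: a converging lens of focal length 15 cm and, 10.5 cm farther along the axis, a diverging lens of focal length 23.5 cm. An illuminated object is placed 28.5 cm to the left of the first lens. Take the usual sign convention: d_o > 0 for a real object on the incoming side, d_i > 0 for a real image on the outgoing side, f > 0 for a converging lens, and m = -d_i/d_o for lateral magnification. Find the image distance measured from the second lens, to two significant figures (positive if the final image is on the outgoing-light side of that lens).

210 cm

First lens: d_i1 = 1/(1/15 - 1/28.5) = 31.667 cm.
This image would form 31.667 cm past lens 1, i.e. 21.167 cm beyond lens 2, so it is a virtual object for lens 2: d_o2 = 10.5 - 31.667 = -21.167 cm.
Second lens: d_i2 = 1/(1/(-23.5) - 1/(-21.167)) = 213.179 cm.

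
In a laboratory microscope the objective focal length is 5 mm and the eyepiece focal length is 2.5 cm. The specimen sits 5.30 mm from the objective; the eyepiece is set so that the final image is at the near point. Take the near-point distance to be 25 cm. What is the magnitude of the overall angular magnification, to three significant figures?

Convert to cm: f_obj = 5 mm = 0.5 cm; d_o = 5.30 mm = 0.53 cm.
Objective: 1/d_i = 1/f_obj - 1/d_o = 1/0.5 - 1/0.53 = 0.11321 cm^-1, so d_i = 8.833 cm.
m_obj = -d_i/d_o = -8.833/0.53 = -16.667.
Eyepiece angular magnification (image at near point): M_eye = 1 + D/f_e = 1 + 25/2.5 = 11.000.
Overall M = m_obj x M_eye = (-16.667)(11.000) = -183.33.
|M| = 183.33.

183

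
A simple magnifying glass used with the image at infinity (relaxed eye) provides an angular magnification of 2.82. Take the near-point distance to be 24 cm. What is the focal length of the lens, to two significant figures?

For the image at infinity, M = D/f.
f = D/M = 24/2.82 = 8.511 cm.

8.5 cm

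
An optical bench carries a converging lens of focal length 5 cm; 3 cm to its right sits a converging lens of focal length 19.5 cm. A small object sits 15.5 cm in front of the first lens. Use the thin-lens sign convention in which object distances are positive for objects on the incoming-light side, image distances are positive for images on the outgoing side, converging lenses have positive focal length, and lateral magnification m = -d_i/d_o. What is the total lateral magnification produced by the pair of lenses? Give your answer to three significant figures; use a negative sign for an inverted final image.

-0.389

Lens 1: 1/d_i1 = 1/f_1 - 1/d_o1 = 1/5 - 1/15.5 = 0.13548 cm^-1, so d_i1 = 7.381 cm.
m_1 = -(7.381)/15.5 = -0.4762.
Since 7.381 cm > 3 cm, the first image lies past the second lens and serves as a virtual object: d_o2 = L - d_i1 = -4.381 cm.
Lens 2: 1/d_i2 = 1/f_2 - 1/d_o2 = 1/19.5 - 1/(-4.381) = 0.27954 cm^-1, so d_i2 = 3.577 cm.
m_2 = -(3.577)/(-4.381) = 0.8166.
Overall magnification: m = m_1 m_2 = -0.3888.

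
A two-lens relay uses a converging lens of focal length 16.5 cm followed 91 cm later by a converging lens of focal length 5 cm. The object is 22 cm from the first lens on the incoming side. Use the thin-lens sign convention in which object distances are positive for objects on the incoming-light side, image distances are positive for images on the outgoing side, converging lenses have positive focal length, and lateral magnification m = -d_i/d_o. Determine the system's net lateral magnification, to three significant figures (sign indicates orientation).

0.750

Lens 1: 1/d_i1 = 1/f_1 - 1/d_o1 = 1/16.5 - 1/22 = 0.01515 cm^-1, so d_i1 = 66.000 cm.
m_1 = -(66.000)/22 = -3.0000.
That image sits 25.000 cm in front of the second lens, so d_o2 = 25.000 cm.
Lens 2: 1/d_i2 = 1/f_2 - 1/d_o2 = 1/5 - 1/(25.000) = 0.16000 cm^-1, so d_i2 = 6.250 cm.
m_2 = -(6.250)/(25.000) = -0.2500.
The system's lateral magnification is m_1 m_2 = (-3.0000)(-0.2500) = 0.7500.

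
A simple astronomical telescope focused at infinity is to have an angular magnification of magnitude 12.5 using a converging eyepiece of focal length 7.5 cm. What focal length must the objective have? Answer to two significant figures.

94 cm

|M| = f_obj/|f_eye|, so f_obj = |M| x |f_eye| = 12.5 x 7.5 = 93.750 cm.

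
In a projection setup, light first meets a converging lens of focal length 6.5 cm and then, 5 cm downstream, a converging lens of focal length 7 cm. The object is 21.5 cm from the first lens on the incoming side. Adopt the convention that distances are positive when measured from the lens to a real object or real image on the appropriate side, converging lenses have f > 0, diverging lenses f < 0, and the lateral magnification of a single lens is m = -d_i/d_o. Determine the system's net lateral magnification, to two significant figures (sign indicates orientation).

-0.27

Applying the thin-lens equation to the first lens, 1/6.5 = 1/21.5 + 1/d_i1, which gives d_i1 = 9.317 cm.
Its lateral magnification is m_1 = -d_i1/d_o1 = -(9.317)/21.5 = -0.4333.
Since 9.317 cm > 5 cm, the first image lies past the second lens and serves as a virtual object: d_o2 = L - d_i1 = -4.317 cm.
Applying the thin-lens equation again with f_2 = 7 cm and d_o2 = -4.317 cm gives d_i2 = 2.670 cm.
m_2 = -(2.670)/(-4.317) = 0.6186.
The system's lateral magnification is m_1 m_2 = (-0.4333)(0.6186) = -0.2680.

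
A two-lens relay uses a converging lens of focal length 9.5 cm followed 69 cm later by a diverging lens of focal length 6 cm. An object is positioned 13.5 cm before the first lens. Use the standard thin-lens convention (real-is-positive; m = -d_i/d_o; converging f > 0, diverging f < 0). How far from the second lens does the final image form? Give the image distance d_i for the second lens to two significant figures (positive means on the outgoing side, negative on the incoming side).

-5.2 cm

Lens 1: 1/d_i1 = 1/f_1 - 1/d_o1 = 1/9.5 - 1/13.5 = 0.03119 cm^-1, so d_i1 = 32.062 cm.
Object distance for lens 2: d_o2 = 69 - 32.062 = 36.938 cm.
Lens 2: 1/d_i2 = 1/f_2 - 1/d_o2 = 1/(-6) - 1/(36.938) = -0.19374 cm^-1, so d_i2 = -5.162 cm.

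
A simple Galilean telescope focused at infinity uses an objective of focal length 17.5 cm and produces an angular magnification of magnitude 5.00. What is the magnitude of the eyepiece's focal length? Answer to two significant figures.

|M| = f_obj/|f_eye|, so |f_eye| = f_obj/|M| = 17.5/5.0 = 3.500 cm.
(The eyepiece is diverging, so its signed focal length is -3.500 cm.)

3.5 cm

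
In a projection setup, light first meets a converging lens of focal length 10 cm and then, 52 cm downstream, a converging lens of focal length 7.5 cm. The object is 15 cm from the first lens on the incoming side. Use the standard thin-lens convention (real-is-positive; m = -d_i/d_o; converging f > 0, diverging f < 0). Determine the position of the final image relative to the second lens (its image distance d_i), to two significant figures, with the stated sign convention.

First lens: d_i1 = 1/(1/10 - 1/15) = 30.000 cm.
The intermediate image is 30.000 cm to the right of lens 1, so d_o2 = L - d_i1 = 52 - 30.000 = 22.000 cm.
Second lens: d_i2 = 1/(1/7.5 - 1/(22.000)) = 11.379 cm.

11 cm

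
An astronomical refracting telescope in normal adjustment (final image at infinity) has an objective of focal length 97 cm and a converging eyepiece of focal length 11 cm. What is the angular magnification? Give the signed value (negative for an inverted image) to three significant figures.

M = -f_obj/f_eye = -97/(11) = -8.818.

-8.82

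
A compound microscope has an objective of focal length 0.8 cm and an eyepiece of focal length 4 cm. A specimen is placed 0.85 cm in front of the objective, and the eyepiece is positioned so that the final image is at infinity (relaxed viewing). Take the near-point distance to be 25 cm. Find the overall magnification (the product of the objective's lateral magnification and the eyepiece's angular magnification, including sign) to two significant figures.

-100

Objective: 1/d_i = 1/f_obj - 1/d_o = 1/0.8 - 1/0.85 = 0.07353 cm^-1, so d_i = 13.600 cm.
m_obj = -d_i/d_o = -13.600/0.85 = -16.000.
Eyepiece angular magnification (image at infinity): M_eye = D/f_e = 25/4 = 6.250.
Overall M = m_obj x M_eye = (-16.000)(6.250) = -100.00.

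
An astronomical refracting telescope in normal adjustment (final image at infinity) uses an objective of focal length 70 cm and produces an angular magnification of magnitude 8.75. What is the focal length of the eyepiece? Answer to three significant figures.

8.00 cm

|M| = f_obj/f_eye, so f_eye = f_obj/|M| = 70/8.75 = 8.000 cm.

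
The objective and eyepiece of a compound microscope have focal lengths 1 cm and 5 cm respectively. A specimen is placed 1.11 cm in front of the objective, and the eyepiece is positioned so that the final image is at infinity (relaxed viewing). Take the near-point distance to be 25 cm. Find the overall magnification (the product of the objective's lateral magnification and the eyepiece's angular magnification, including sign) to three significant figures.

-45.5

Objective: 1/d_i = 1/f_obj - 1/d_o = 1/1 - 1/1.11 = 0.09910 cm^-1, so d_i = 10.091 cm.
m_obj = -d_i/d_o = -10.091/1.11 = -9.091.
Eyepiece angular magnification (image at infinity): M_eye = D/f_e = 25/5 = 5.000.
Overall M = m_obj x M_eye = (-9.091)(5.000) = -45.45.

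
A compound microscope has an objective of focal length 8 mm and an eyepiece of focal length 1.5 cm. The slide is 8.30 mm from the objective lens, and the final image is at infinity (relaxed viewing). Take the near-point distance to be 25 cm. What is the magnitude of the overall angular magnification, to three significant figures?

444

Convert to cm: f_obj = 8 mm = 0.8 cm; d_o = 8.30 mm = 0.83 cm.
Objective: 1/d_i = 1/f_obj - 1/d_o = 1/0.8 - 1/0.83 = 0.04518 cm^-1, so d_i = 22.133 cm.
m_obj = -d_i/d_o = -22.133/0.83 = -26.667.
Eyepiece angular magnification (image at infinity): M_eye = D/f_e = 25/1.5 = 16.667.
Overall M = m_obj x M_eye = (-26.667)(16.667) = -444.44.
|M| = 444.44.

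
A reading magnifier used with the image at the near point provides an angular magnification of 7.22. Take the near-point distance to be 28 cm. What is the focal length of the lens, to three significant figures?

For the image at the near point, M = 1 + D/f.
f = D/(M - 1) = 28/(7.22 - 1) = 4.502 cm.

4.50 cm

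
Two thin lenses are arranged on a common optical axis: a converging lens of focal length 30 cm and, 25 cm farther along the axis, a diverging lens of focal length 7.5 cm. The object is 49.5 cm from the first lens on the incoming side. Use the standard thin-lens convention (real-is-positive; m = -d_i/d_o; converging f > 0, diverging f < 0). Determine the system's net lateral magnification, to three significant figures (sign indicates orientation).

0.264

Lens 1: 1/d_i1 = 1/f_1 - 1/d_o1 = 1/30 - 1/49.5 = 0.01313 cm^-1, so d_i1 = 76.154 cm.
m_1 = -(76.154)/49.5 = -1.5385.
This image would form 76.154 cm past lens 1, i.e. 51.154 cm beyond lens 2, so it is a virtual object for lens 2: d_o2 = 25 - 76.154 = -51.154 cm.
Lens 2: 1/d_i2 = 1/f_2 - 1/d_o2 = 1/(-7.5) - 1/(-51.154) = -0.11378 cm^-1, so d_i2 = -8.789 cm.
m_2 = -(-8.789)/(-51.154) = -0.1718.
Overall magnification: m = m_1 m_2 = 0.2643.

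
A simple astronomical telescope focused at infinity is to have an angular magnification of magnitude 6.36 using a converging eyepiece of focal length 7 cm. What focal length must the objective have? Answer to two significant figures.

|M| = f_obj/|f_eye|, so f_obj = |M| x |f_eye| = 6.36 x 7 = 44.520 cm.

45 cm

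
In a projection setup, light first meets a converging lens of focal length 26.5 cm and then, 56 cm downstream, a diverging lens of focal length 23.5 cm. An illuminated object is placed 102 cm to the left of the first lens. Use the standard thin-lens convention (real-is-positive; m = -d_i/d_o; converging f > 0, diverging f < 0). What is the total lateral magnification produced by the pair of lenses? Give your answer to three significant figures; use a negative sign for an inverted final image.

-0.189

Lens 1: 1/d_i1 = 1/f_1 - 1/d_o1 = 1/26.5 - 1/102 = 0.02793 cm^-1, so d_i1 = 35.801 cm.
m_1 = -(35.801)/102 = -0.3510.
That image sits 20.199 cm in front of the second lens, so d_o2 = 20.199 cm.
Lens 2: 1/d_i2 = 1/f_2 - 1/d_o2 = 1/(-23.5) - 1/(20.199) = -0.09206 cm^-1, so d_i2 = -10.862 cm.
m_2 = -(-10.862)/(20.199) = 0.5378.
Total m = m_1 x m_2 = (-0.3510)(0.5378) = -0.1888.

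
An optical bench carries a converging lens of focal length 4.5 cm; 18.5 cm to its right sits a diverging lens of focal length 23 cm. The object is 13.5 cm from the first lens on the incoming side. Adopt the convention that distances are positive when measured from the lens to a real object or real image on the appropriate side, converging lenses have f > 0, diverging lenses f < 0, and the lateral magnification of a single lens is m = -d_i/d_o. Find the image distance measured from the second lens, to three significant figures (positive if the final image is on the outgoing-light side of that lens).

-7.78 cm

Applying the thin-lens equation to the first lens, 1/4.5 = 1/13.5 + 1/d_i1, which gives d_i1 = 6.750 cm.
The intermediate image is 6.750 cm to the right of lens 1, so d_o2 = L - d_i1 = 18.5 - 6.750 = 11.750 cm.
Applying the thin-lens equation again with f_2 = -23 cm and d_o2 = 11.750 cm gives d_i2 = -7.777 cm.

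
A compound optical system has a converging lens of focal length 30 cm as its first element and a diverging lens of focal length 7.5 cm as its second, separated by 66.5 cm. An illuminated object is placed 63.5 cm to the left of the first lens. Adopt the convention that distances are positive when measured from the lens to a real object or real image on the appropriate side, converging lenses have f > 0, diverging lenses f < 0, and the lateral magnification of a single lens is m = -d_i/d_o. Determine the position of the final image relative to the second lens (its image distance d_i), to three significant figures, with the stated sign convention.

-4.22 cm

Lens 1: 1/d_i1 = 1/f_1 - 1/d_o1 = 1/30 - 1/63.5 = 0.01759 cm^-1, so d_i1 = 56.866 cm.
The intermediate image is 56.866 cm to the right of lens 1, so d_o2 = L - d_i1 = 66.5 - 56.866 = 9.634 cm.
Lens 2: 1/d_i2 = 1/f_2 - 1/d_o2 = 1/(-7.5) - 1/(9.634) = -0.23713 cm^-1, so d_i2 = -4.217 cm.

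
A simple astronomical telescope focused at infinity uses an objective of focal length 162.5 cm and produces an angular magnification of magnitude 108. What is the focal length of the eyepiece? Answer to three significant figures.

1.50 cm

|M| = f_obj/f_eye, so f_eye = f_obj/|M| = 162.5/108.0 = 1.505 cm.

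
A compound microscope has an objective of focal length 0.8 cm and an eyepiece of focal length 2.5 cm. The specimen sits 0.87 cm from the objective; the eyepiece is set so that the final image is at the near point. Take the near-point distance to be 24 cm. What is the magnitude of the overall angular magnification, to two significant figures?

120

Objective: 1/d_i = 1/f_obj - 1/d_o = 1/0.8 - 1/0.87 = 0.10057 cm^-1, so d_i = 9.943 cm.
m_obj = -d_i/d_o = -9.943/0.87 = -11.429.
Eyepiece angular magnification (image at near point): M_eye = 1 + D/f_e = 1 + 24/2.5 = 10.600.
Overall M = m_obj x M_eye = (-11.429)(10.600) = -121.14.
|M| = 121.14.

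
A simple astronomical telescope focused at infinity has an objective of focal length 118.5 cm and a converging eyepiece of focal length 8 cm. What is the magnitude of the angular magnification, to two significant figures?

|M| = f_obj/|f_eye| = 118.5/8 = 14.812.

15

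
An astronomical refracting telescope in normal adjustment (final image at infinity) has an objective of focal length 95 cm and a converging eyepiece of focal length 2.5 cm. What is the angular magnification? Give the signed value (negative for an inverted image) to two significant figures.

-38

M = -f_obj/f_eye = -95/(2.5) = -38.000.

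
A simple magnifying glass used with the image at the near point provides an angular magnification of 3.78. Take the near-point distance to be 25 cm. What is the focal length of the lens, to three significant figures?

8.99 cm

For the image at the near point, M = 1 + D/f.
f = D/(M - 1) = 25/(3.78 - 1) = 8.993 cm.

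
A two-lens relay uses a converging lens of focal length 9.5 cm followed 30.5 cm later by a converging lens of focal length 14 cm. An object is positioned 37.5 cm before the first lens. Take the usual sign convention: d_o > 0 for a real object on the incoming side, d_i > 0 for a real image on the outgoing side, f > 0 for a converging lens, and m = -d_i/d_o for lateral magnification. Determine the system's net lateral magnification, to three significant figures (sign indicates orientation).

Applying the thin-lens equation to the first lens, 1/9.5 = 1/37.5 + 1/d_i1, which gives d_i1 = 12.723 cm.
Its lateral magnification is m_1 = -d_i1/d_o1 = -(12.723)/37.5 = -0.3393.
That image sits 17.777 cm in front of the second lens, so d_o2 = 17.777 cm.
Applying the thin-lens equation again with f_2 = 14 cm and d_o2 = 17.777 cm gives d_i2 = 65.896 cm.
m_2 = -(65.896)/(17.777) = -3.7069.
The system's lateral magnification is m_1 m_2 = (-0.3393)(-3.7069) = 1.2577.

1.26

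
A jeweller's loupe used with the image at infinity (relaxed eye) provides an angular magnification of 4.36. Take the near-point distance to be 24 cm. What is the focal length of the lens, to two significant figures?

For the image at infinity, M = D/f.
f = D/M = 24/4.36 = 5.505 cm.

5.5 cm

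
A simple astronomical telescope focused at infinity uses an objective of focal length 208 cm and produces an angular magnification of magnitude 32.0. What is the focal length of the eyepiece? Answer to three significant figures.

6.50 cm

|M| = f_obj/f_eye, so f_eye = f_obj/|M| = 208/32.0 = 6.500 cm.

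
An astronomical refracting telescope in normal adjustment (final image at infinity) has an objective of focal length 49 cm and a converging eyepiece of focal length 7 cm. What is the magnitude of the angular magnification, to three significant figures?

|M| = f_obj/|f_eye| = 49/7 = 7.000.

7.00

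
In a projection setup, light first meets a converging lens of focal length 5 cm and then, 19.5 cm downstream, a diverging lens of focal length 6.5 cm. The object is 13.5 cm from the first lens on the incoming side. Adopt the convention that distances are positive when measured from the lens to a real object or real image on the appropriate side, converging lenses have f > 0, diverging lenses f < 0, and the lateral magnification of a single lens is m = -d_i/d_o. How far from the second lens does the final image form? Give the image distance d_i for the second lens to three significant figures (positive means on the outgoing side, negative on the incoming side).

-4.16 cm

First lens: d_i1 = 1/(1/5 - 1/13.5) = 7.941 cm.
The intermediate image is 7.941 cm to the right of lens 1, so d_o2 = L - d_i1 = 19.5 - 7.941 = 11.559 cm.
Second lens: d_i2 = 1/(1/(-6.5) - 1/(11.559)) = -4.160 cm.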